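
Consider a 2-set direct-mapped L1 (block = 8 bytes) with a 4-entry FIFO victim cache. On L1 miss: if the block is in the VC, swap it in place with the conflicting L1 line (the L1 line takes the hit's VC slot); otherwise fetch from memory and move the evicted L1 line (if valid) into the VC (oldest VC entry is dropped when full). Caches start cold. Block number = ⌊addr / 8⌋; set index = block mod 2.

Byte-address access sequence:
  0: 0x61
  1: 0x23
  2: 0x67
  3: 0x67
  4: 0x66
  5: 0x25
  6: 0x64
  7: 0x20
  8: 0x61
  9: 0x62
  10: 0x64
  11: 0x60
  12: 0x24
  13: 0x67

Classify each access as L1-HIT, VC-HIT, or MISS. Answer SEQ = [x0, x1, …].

SEQ = [MISS, MISS, VC-HIT, L1-HIT, L1-HIT, VC-HIT, VC-HIT, VC-HIT, VC-HIT, L1-HIT, L1-HIT, L1-HIT, VC-HIT, VC-HIT]

  [0] addr=0x61 blk=12 s=0: MISS | VC []
  [1] addr=0x23 blk=4 s=0: MISS | VC [12]
  [2] addr=0x67 blk=12 s=0: VC-HIT | VC [4]
  [3] addr=0x67 blk=12 s=0: L1-HIT | VC [4]
  [4] addr=0x66 blk=12 s=0: L1-HIT | VC [4]
  [5] addr=0x25 blk=4 s=0: VC-HIT | VC [12]
  [6] addr=0x64 blk=12 s=0: VC-HIT | VC [4]
  [7] addr=0x20 blk=4 s=0: VC-HIT | VC [12]
  [8] addr=0x61 blk=12 s=0: VC-HIT | VC [4]
  [9] addr=0x62 blk=12 s=0: L1-HIT | VC [4]
  [10] addr=0x64 blk=12 s=0: L1-HIT | VC [4]
  [11] addr=0x60 blk=12 s=0: L1-HIT | VC [4]
  [12] addr=0x24 blk=4 s=0: VC-HIT | VC [12]
  [13] addr=0x67 blk=12 s=0: VC-HIT | VC [4]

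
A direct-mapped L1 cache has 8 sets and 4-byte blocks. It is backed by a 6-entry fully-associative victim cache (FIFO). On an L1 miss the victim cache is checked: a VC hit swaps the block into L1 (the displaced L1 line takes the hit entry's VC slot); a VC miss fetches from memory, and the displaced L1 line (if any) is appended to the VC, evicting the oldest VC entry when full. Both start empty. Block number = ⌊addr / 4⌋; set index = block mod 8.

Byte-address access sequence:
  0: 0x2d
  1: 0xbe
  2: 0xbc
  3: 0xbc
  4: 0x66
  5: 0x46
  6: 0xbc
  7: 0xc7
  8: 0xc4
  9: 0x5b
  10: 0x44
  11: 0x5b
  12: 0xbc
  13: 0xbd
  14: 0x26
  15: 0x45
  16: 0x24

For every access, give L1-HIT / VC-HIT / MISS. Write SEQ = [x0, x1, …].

SEQ = [MISS, MISS, L1-HIT, L1-HIT, MISS, MISS, L1-HIT, MISS, L1-HIT, MISS, VC-HIT, L1-HIT, L1-HIT, L1-HIT, MISS, VC-HIT, VC-HIT]

0: 0x2d (blk 11, set 3) → MISS  vc=[]
1: 0xbe (blk 47, set 7) → MISS  vc=[]
2: 0xbc (blk 47, set 7) → L1-HIT  vc=[]
3: 0xbc (blk 47, set 7) → L1-HIT  vc=[]
4: 0x66 (blk 25, set 1) → MISS  vc=[]
5: 0x46 (blk 17, set 1) → MISS  vc=[25]
6: 0xbc (blk 47, set 7) → L1-HIT  vc=[25]
7: 0xc7 (blk 49, set 1) → MISS  vc=[25, 17]
8: 0xc4 (blk 49, set 1) → L1-HIT  vc=[25, 17]
9: 0x5b (blk 22, set 6) → MISS  vc=[25, 17]
10: 0x44 (blk 17, set 1) → VC-HIT  vc=[25, 49]
11: 0x5b (blk 22, set 6) → L1-HIT  vc=[25, 49]
12: 0xbc (blk 47, set 7) → L1-HIT  vc=[25, 49]
13: 0xbd (blk 47, set 7) → L1-HIT  vc=[25, 49]
14: 0x26 (blk 9, set 1) → MISS  vc=[25, 49, 17]
15: 0x45 (blk 17, set 1) → VC-HIT  vc=[25, 49, 9]
16: 0x24 (blk 9, set 1) → VC-HIT  vc=[25, 49, 17]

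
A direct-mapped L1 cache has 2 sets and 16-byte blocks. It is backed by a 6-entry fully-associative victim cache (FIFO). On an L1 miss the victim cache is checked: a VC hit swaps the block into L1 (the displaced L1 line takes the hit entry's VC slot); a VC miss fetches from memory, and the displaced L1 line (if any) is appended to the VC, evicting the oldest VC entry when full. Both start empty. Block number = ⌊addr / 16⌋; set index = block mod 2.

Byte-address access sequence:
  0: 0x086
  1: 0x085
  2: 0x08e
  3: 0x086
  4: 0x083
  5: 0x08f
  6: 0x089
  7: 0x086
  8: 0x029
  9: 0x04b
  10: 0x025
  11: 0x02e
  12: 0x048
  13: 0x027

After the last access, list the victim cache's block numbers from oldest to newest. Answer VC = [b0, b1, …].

VC = [8, 4]

  [0] addr=0x86 blk=8 s=0: MISS | VC []
  [1] addr=0x85 blk=8 s=0: L1-HIT | VC []
  [2] addr=0x8e blk=8 s=0: L1-HIT | VC []
  [3] addr=0x86 blk=8 s=0: L1-HIT | VC []
  [4] addr=0x83 blk=8 s=0: L1-HIT | VC []
  [5] addr=0x8f blk=8 s=0: L1-HIT | VC []
  [6] addr=0x89 blk=8 s=0: L1-HIT | VC []
  [7] addr=0x86 blk=8 s=0: L1-HIT | VC []
  [8] addr=0x29 blk=2 s=0: MISS | VC [8]
  [9] addr=0x4b blk=4 s=0: MISS | VC [8, 2]
  [10] addr=0x25 blk=2 s=0: VC-HIT | VC [8, 4]
  [11] addr=0x2e blk=2 s=0: L1-HIT | VC [8, 4]
  [12] addr=0x48 blk=4 s=0: VC-HIT | VC [8, 2]
  [13] addr=0x27 blk=2 s=0: VC-HIT | VC [8, 4]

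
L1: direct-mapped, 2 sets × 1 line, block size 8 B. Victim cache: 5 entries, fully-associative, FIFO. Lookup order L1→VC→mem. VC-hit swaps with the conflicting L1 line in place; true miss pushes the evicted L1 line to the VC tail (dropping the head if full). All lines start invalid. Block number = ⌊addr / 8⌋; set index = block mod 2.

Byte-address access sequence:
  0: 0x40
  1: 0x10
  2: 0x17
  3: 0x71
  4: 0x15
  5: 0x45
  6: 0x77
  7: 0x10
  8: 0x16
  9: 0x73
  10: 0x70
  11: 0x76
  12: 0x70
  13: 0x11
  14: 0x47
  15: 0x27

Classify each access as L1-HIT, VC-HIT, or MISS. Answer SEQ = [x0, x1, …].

  [0] addr=0x40 blk=8 s=0: MISS | VC []
  [1] addr=0x10 blk=2 s=0: MISS | VC [8]
  [2] addr=0x17 blk=2 s=0: L1-HIT | VC [8]
  [3] addr=0x71 blk=14 s=0: MISS | VC [8, 2]
  [4] addr=0x15 blk=2 s=0: VC-HIT | VC [8, 14]
  [5] addr=0x45 blk=8 s=0: VC-HIT | VC [2, 14]
  [6] addr=0x77 blk=14 s=0: VC-HIT | VC [2, 8]
  [7] addr=0x10 blk=2 s=0: VC-HIT | VC [14, 8]
  [8] addr=0x16 blk=2 s=0: L1-HIT | VC [14, 8]
  [9] addr=0x73 blk=14 s=0: VC-HIT | VC [2, 8]
  [10] addr=0x70 blk=14 s=0: L1-HIT | VC [2, 8]
  [11] addr=0x76 blk=14 s=0: L1-HIT | VC [2, 8]
  [12] addr=0x70 blk=14 s=0: L1-HIT | VC [2, 8]
  [13] addr=0x11 blk=2 s=0: VC-HIT | VC [14, 8]
  [14] addr=0x47 blk=8 s=0: VC-HIT | VC [14, 2]
  [15] addr=0x27 blk=4 s=0: MISS | VC [14, 2, 8]

SEQ = [MISS, MISS, L1-HIT, MISS, VC-HIT, VC-HIT, VC-HIT, VC-HIT, L1-HIT, VC-HIT, L1-HIT, L1-HIT, L1-HIT, VC-HIT, VC-HIT, MISS]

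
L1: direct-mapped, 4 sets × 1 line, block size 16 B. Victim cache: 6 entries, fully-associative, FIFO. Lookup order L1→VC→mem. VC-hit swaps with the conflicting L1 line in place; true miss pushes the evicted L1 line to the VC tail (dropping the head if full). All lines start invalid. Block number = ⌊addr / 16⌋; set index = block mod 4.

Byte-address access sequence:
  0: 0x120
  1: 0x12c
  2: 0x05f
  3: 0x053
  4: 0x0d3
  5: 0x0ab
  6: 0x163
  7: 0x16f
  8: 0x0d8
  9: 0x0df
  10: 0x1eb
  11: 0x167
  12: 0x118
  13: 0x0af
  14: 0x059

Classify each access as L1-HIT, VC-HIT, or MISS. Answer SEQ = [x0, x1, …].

SEQ = [MISS, L1-HIT, MISS, L1-HIT, MISS, MISS, MISS, L1-HIT, L1-HIT, L1-HIT, MISS, VC-HIT, MISS, VC-HIT, VC-HIT]

#0 0x120→b18/s2 MISS; vc=[]
#1 0x12c→b18/s2 L1-HIT; vc=[]
#2 0x5f→b5/s1 MISS; vc=[]
#3 0x53→b5/s1 L1-HIT; vc=[]
#4 0xd3→b13/s1 MISS; vc=[5]
#5 0xab→b10/s2 MISS; vc=[5,18]
#6 0x163→b22/s2 MISS; vc=[5,18,10]
#7 0x16f→b22/s2 L1-HIT; vc=[5,18,10]
#8 0xd8→b13/s1 L1-HIT; vc=[5,18,10]
#9 0xdf→b13/s1 L1-HIT; vc=[5,18,10]
#10 0x1eb→b30/s2 MISS; vc=[5,18,10,22]
#11 0x167→b22/s2 VC-HIT; vc=[5,18,10,30]
#12 0x118→b17/s1 MISS; vc=[5,18,10,30,13]
#13 0xaf→b10/s2 VC-HIT; vc=[5,18,22,30,13]
#14 0x59→b5/s1 VC-HIT; vc=[17,18,22,30,13]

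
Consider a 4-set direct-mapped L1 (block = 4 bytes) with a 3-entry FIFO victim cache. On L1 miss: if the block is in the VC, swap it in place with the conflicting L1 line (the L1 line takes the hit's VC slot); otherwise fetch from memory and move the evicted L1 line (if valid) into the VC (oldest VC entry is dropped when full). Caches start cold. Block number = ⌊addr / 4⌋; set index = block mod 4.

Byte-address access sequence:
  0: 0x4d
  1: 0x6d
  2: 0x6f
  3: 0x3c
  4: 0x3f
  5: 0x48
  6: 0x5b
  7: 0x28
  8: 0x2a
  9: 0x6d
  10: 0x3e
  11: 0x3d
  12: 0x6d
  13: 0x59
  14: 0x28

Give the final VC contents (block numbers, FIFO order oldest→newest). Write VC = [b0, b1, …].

VC = [15, 18, 22]

  [0] addr=0x4d blk=19 s=3: MISS | VC []
  [1] addr=0x6d blk=27 s=3: MISS | VC [19]
  [2] addr=0x6f blk=27 s=3: L1-HIT | VC [19]
  [3] addr=0x3c blk=15 s=3: MISS | VC [19, 27]
  [4] addr=0x3f blk=15 s=3: L1-HIT | VC [19, 27]
  [5] addr=0x48 blk=18 s=2: MISS | VC [19, 27]
  [6] addr=0x5b blk=22 s=2: MISS | VC [19, 27, 18]
  [7] addr=0x28 blk=10 s=2: MISS | VC [27, 18, 22]
  [8] addr=0x2a blk=10 s=2: L1-HIT | VC [27, 18, 22]
  [9] addr=0x6d blk=27 s=3: VC-HIT | VC [15, 18, 22]
  [10] addr=0x3e blk=15 s=3: VC-HIT | VC [27, 18, 22]
  [11] addr=0x3d blk=15 s=3: L1-HIT | VC [27, 18, 22]
  [12] addr=0x6d blk=27 s=3: VC-HIT | VC [15, 18, 22]
  [13] addr=0x59 blk=22 s=2: VC-HIT | VC [15, 18, 10]
  [14] addr=0x28 blk=10 s=2: VC-HIT | VC [15, 18, 22]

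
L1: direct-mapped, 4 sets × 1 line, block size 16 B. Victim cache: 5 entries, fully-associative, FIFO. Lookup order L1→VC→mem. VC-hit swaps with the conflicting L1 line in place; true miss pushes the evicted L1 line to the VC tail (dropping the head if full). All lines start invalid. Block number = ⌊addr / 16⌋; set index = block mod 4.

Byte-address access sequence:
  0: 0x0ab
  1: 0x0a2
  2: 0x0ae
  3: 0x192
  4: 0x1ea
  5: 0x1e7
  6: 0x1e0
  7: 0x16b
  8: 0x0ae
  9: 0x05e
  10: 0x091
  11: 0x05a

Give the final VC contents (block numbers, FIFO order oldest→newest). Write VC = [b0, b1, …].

#0 0xab→b10/s2 MISS; vc=[]
#1 0xa2→b10/s2 L1-HIT; vc=[]
#2 0xae→b10/s2 L1-HIT; vc=[]
#3 0x192→b25/s1 MISS; vc=[]
#4 0x1ea→b30/s2 MISS; vc=[10]
#5 0x1e7→b30/s2 L1-HIT; vc=[10]
#6 0x1e0→b30/s2 L1-HIT; vc=[10]
#7 0x16b→b22/s2 MISS; vc=[10,30]
#8 0xae→b10/s2 VC-HIT; vc=[22,30]
#9 0x5e→b5/s1 MISS; vc=[22,30,25]
#10 0x91→b9/s1 MISS; vc=[22,30,25,5]
#11 0x5a→b5/s1 VC-HIT; vc=[22,30,25,9]

VC = [22, 30, 25, 9]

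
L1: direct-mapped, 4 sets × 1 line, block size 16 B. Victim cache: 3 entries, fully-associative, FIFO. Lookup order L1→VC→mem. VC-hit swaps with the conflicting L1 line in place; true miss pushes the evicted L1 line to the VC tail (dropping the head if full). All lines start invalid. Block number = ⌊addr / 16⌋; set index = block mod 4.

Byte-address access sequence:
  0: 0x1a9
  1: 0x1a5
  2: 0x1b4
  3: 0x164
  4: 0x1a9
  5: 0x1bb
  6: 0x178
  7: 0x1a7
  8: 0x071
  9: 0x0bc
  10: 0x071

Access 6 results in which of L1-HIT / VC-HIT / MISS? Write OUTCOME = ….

OUTCOME = MISS

0: 0x1a9 (blk 26, set 2) → MISS  vc=[]
1: 0x1a5 (blk 26, set 2) → L1-HIT  vc=[]
2: 0x1b4 (blk 27, set 3) → MISS  vc=[]
3: 0x164 (blk 22, set 2) → MISS  vc=[26]
4: 0x1a9 (blk 26, set 2) → VC-HIT  vc=[22]
5: 0x1bb (blk 27, set 3) → L1-HIT  vc=[22]
6: 0x178 (blk 23, set 3) → MISS  vc=[22, 27]
7: 0x1a7 (blk 26, set 2) → L1-HIT  vc=[22, 27]
8: 0x71 (blk 7, set 3) → MISS  vc=[22, 27, 23]
9: 0xbc (blk 11, set 3) → MISS  vc=[27, 23, 7]
10: 0x71 (blk 7, set 3) → VC-HIT  vc=[27, 23, 11]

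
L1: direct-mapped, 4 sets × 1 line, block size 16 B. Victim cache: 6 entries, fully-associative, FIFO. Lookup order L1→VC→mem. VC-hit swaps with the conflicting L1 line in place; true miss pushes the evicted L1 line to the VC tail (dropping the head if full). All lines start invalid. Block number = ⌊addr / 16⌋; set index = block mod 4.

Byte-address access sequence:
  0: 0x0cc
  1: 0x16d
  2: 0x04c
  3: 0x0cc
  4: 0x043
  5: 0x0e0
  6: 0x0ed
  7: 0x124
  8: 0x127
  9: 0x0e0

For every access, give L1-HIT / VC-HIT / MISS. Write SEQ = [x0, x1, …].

  [0] addr=0xcc blk=12 s=0: MISS | VC []
  [1] addr=0x16d blk=22 s=2: MISS | VC []
  [2] addr=0x4c blk=4 s=0: MISS | VC [12]
  [3] addr=0xcc blk=12 s=0: VC-HIT | VC [4]
  [4] addr=0x43 blk=4 s=0: VC-HIT | VC [12]
  [5] addr=0xe0 blk=14 s=2: MISS | VC [12, 22]
  [6] addr=0xed blk=14 s=2: L1-HIT | VC [12, 22]
  [7] addr=0x124 blk=18 s=2: MISS | VC [12, 22, 14]
  [8] addr=0x127 blk=18 s=2: L1-HIT | VC [12, 22, 14]
  [9] addr=0xe0 blk=14 s=2: VC-HIT | VC [12, 22, 18]

SEQ = [MISS, MISS, MISS, VC-HIT, VC-HIT, MISS, L1-HIT, MISS, L1-HIT, VC-HIT]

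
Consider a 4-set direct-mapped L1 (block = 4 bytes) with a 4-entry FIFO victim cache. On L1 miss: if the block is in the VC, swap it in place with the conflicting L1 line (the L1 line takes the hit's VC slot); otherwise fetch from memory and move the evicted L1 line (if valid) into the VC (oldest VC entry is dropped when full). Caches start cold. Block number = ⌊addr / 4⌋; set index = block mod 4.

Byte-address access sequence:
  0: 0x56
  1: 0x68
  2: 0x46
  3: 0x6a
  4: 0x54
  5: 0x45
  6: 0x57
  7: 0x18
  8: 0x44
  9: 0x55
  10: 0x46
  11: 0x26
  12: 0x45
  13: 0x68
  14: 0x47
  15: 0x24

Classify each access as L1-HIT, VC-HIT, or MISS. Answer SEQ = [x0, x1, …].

SEQ = [MISS, MISS, MISS, L1-HIT, VC-HIT, VC-HIT, VC-HIT, MISS, VC-HIT, VC-HIT, VC-HIT, MISS, VC-HIT, VC-HIT, L1-HIT, VC-HIT]

#0 0x56→b21/s1 MISS; vc=[]
#1 0x68→b26/s2 MISS; vc=[]
#2 0x46→b17/s1 MISS; vc=[21]
#3 0x6a→b26/s2 L1-HIT; vc=[21]
#4 0x54→b21/s1 VC-HIT; vc=[17]
#5 0x45→b17/s1 VC-HIT; vc=[21]
#6 0x57→b21/s1 VC-HIT; vc=[17]
#7 0x18→b6/s2 MISS; vc=[17,26]
#8 0x44→b17/s1 VC-HIT; vc=[21,26]
#9 0x55→b21/s1 VC-HIT; vc=[17,26]
#10 0x46→b17/s1 VC-HIT; vc=[21,26]
#11 0x26→b9/s1 MISS; vc=[21,26,17]
#12 0x45→b17/s1 VC-HIT; vc=[21,26,9]
#13 0x68→b26/s2 VC-HIT; vc=[21,6,9]
#14 0x47→b17/s1 L1-HIT; vc=[21,6,9]
#15 0x24→b9/s1 VC-HIT; vc=[21,6,17]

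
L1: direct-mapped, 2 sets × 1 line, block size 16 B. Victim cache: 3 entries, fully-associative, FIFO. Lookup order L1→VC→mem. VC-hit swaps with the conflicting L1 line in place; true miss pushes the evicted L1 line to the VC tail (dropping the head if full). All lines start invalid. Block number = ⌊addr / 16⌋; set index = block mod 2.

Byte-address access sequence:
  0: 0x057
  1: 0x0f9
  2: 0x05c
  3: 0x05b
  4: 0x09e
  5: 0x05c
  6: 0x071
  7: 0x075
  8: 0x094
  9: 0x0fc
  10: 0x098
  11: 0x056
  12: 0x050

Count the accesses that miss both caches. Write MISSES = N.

MISSES = 4

0: 0x57 (blk 5, set 1) → MISS  vc=[]
1: 0xf9 (blk 15, set 1) → MISS  vc=[5]
2: 0x5c (blk 5, set 1) → VC-HIT  vc=[15]
3: 0x5b (blk 5, set 1) → L1-HIT  vc=[15]
4: 0x9e (blk 9, set 1) → MISS  vc=[15, 5]
5: 0x5c (blk 5, set 1) → VC-HIT  vc=[15, 9]
6: 0x71 (blk 7, set 1) → MISS  vc=[15, 9, 5]
7: 0x75 (blk 7, set 1) → L1-HIT  vc=[15, 9, 5]
8: 0x94 (blk 9, set 1) → VC-HIT  vc=[15, 7, 5]
9: 0xfc (blk 15, set 1) → VC-HIT  vc=[9, 7, 5]
10: 0x98 (blk 9, set 1) → VC-HIT  vc=[15, 7, 5]
11: 0x56 (blk 5, set 1) → VC-HIT  vc=[15, 7, 9]
12: 0x50 (blk 5, set 1) → L1-HIT  vc=[15, 7, 9]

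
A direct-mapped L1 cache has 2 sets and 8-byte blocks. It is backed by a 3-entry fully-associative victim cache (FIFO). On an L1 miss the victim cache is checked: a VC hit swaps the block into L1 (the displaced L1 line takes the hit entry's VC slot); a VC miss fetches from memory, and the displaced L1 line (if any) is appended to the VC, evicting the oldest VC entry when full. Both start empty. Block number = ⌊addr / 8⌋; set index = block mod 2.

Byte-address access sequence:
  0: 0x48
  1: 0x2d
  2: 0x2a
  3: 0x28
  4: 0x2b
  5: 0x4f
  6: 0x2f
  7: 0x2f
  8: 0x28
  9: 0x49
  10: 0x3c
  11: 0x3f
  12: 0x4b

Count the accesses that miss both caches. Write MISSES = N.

0: 0x48 (blk 9, set 1) → MISS  vc=[]
1: 0x2d (blk 5, set 1) → MISS  vc=[9]
2: 0x2a (blk 5, set 1) → L1-HIT  vc=[9]
3: 0x28 (blk 5, set 1) → L1-HIT  vc=[9]
4: 0x2b (blk 5, set 1) → L1-HIT  vc=[9]
5: 0x4f (blk 9, set 1) → VC-HIT  vc=[5]
6: 0x2f (blk 5, set 1) → VC-HIT  vc=[9]
7: 0x2f (blk 5, set 1) → L1-HIT  vc=[9]
8: 0x28 (blk 5, set 1) → L1-HIT  vc=[9]
9: 0x49 (blk 9, set 1) → VC-HIT  vc=[5]
10: 0x3c (blk 7, set 1) → MISS  vc=[5, 9]
11: 0x3f (blk 7, set 1) → L1-HIT  vc=[5, 9]
12: 0x4b (blk 9, set 1) → VC-HIT  vc=[5, 7]

MISSES = 3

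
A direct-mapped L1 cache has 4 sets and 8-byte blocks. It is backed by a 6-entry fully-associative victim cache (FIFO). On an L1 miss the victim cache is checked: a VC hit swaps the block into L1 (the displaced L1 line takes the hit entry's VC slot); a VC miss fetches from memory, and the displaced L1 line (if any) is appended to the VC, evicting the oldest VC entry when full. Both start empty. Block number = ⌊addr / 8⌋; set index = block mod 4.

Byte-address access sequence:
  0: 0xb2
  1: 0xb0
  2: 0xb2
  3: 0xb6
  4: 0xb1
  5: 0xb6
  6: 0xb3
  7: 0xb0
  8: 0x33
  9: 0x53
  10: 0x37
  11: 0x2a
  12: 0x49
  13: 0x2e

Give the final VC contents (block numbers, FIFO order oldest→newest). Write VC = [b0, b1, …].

VC = [22, 10, 9]

0: 0xb2 (blk 22, set 2) → MISS  vc=[]
1: 0xb0 (blk 22, set 2) → L1-HIT  vc=[]
2: 0xb2 (blk 22, set 2) → L1-HIT  vc=[]
3: 0xb6 (blk 22, set 2) → L1-HIT  vc=[]
4: 0xb1 (blk 22, set 2) → L1-HIT  vc=[]
5: 0xb6 (blk 22, set 2) → L1-HIT  vc=[]
6: 0xb3 (blk 22, set 2) → L1-HIT  vc=[]
7: 0xb0 (blk 22, set 2) → L1-HIT  vc=[]
8: 0x33 (blk 6, set 2) → MISS  vc=[22]
9: 0x53 (blk 10, set 2) → MISS  vc=[22, 6]
10: 0x37 (blk 6, set 2) → VC-HIT  vc=[22, 10]
11: 0x2a (blk 5, set 1) → MISS  vc=[22, 10]
12: 0x49 (blk 9, set 1) → MISS  vc=[22, 10, 5]
13: 0x2e (blk 5, set 1) → VC-HIT  vc=[22, 10, 9]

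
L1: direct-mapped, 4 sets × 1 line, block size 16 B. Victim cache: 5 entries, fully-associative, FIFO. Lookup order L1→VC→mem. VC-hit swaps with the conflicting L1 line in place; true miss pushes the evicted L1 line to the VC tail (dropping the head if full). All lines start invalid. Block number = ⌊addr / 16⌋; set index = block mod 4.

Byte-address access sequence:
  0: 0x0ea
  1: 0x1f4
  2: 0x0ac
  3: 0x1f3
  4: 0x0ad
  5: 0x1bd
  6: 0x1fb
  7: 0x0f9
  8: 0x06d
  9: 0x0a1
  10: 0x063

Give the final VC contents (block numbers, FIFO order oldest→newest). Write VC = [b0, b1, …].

0: 0xea (blk 14, set 2) → MISS  vc=[]
1: 0x1f4 (blk 31, set 3) → MISS  vc=[]
2: 0xac (blk 10, set 2) → MISS  vc=[14]
3: 0x1f3 (blk 31, set 3) → L1-HIT  vc=[14]
4: 0xad (blk 10, set 2) → L1-HIT  vc=[14]
5: 0x1bd (blk 27, set 3) → MISS  vc=[14, 31]
6: 0x1fb (blk 31, set 3) → VC-HIT  vc=[14, 27]
7: 0xf9 (blk 15, set 3) → MISS  vc=[14, 27, 31]
8: 0x6d (blk 6, set 2) → MISS  vc=[14, 27, 31, 10]
9: 0xa1 (blk 10, set 2) → VC-HIT  vc=[14, 27, 31, 6]
10: 0x63 (blk 6, set 2) → VC-HIT  vc=[14, 27, 31, 10]

VC = [14, 27, 31, 10]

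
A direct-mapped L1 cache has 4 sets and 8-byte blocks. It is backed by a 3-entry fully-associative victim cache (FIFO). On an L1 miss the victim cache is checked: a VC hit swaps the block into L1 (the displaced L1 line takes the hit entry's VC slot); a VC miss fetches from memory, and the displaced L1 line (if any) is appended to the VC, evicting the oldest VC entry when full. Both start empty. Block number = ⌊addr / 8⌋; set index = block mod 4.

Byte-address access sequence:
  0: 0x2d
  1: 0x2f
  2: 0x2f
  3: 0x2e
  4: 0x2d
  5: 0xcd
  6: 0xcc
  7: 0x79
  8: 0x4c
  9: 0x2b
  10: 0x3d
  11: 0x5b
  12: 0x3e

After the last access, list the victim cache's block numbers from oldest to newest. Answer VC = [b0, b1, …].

VC = [25, 15, 11]

  [0] addr=0x2d blk=5 s=1: MISS | VC []
  [1] addr=0x2f blk=5 s=1: L1-HIT | VC []
  [2] addr=0x2f blk=5 s=1: L1-HIT | VC []
  [3] addr=0x2e blk=5 s=1: L1-HIT | VC []
  [4] addr=0x2d blk=5 s=1: L1-HIT | VC []
  [5] addr=0xcd blk=25 s=1: MISS | VC [5]
  [6] addr=0xcc blk=25 s=1: L1-HIT | VC [5]
  [7] addr=0x79 blk=15 s=3: MISS | VC [5]
  [8] addr=0x4c blk=9 s=1: MISS | VC [5, 25]
  [9] addr=0x2b blk=5 s=1: VC-HIT | VC [9, 25]
  [10] addr=0x3d blk=7 s=3: MISS | VC [9, 25, 15]
  [11] addr=0x5b blk=11 s=3: MISS | VC [25, 15, 7]
  [12] addr=0x3e blk=7 s=3: VC-HIT | VC [25, 15, 11]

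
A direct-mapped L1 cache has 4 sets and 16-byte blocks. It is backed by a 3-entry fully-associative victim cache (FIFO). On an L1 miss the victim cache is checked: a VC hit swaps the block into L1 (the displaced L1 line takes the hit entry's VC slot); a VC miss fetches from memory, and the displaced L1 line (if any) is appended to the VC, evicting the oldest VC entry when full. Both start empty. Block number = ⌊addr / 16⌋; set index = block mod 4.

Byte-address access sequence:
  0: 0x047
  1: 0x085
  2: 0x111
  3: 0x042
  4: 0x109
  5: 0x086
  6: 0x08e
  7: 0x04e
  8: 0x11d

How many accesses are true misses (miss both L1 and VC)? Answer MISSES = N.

MISSES = 4

  [0] addr=0x47 blk=4 s=0: MISS | VC []
  [1] addr=0x85 blk=8 s=0: MISS | VC [4]
  [2] addr=0x111 blk=17 s=1: MISS | VC [4]
  [3] addr=0x42 blk=4 s=0: VC-HIT | VC [8]
  [4] addr=0x109 blk=16 s=0: MISS | VC [8, 4]
  [5] addr=0x86 blk=8 s=0: VC-HIT | VC [16, 4]
  [6] addr=0x8e blk=8 s=0: L1-HIT | VC [16, 4]
  [7] addr=0x4e blk=4 s=0: VC-HIT | VC [16, 8]
  [8] addr=0x11d blk=17 s=1: L1-HIT | VC [16, 8]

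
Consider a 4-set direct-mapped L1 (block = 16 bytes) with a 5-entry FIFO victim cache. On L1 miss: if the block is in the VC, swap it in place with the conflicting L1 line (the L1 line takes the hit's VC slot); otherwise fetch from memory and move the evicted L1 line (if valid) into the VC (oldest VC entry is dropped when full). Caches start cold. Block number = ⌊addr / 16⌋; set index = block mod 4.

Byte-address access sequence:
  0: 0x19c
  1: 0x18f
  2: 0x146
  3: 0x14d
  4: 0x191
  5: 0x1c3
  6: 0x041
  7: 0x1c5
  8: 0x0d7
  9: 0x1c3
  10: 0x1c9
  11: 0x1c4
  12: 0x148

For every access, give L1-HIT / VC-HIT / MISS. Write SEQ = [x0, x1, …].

#0 0x19c→b25/s1 MISS; vc=[]
#1 0x18f→b24/s0 MISS; vc=[]
#2 0x146→b20/s0 MISS; vc=[24]
#3 0x14d→b20/s0 L1-HIT; vc=[24]
#4 0x191→b25/s1 L1-HIT; vc=[24]
#5 0x1c3→b28/s0 MISS; vc=[24,20]
#6 0x41→b4/s0 MISS; vc=[24,20,28]
#7 0x1c5→b28/s0 VC-HIT; vc=[24,20,4]
#8 0xd7→b13/s1 MISS; vc=[24,20,4,25]
#9 0x1c3→b28/s0 L1-HIT; vc=[24,20,4,25]
#10 0x1c9→b28/s0 L1-HIT; vc=[24,20,4,25]
#11 0x1c4→b28/s0 L1-HIT; vc=[24,20,4,25]
#12 0x148→b20/s0 VC-HIT; vc=[24,28,4,25]

SEQ = [MISS, MISS, MISS, L1-HIT, L1-HIT, MISS, MISS, VC-HIT, MISS, L1-HIT, L1-HIT, L1-HIT, VC-HIT]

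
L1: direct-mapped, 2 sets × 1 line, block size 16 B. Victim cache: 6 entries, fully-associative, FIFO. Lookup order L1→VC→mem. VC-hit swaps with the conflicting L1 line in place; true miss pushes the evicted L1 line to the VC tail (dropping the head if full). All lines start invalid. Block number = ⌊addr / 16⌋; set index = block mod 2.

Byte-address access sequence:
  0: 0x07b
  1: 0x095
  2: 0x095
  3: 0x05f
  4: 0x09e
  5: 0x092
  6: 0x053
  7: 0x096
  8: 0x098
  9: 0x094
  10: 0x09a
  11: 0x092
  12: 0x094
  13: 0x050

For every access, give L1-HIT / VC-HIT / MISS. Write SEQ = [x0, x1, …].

  [0] addr=0x7b blk=7 s=1: MISS | VC []
  [1] addr=0x95 blk=9 s=1: MISS | VC [7]
  [2] addr=0x95 blk=9 s=1: L1-HIT | VC [7]
  [3] addr=0x5f blk=5 s=1: MISS | VC [7, 9]
  [4] addr=0x9e blk=9 s=1: VC-HIT | VC [7, 5]
  [5] addr=0x92 blk=9 s=1: L1-HIT | VC [7, 5]
  [6] addr=0x53 blk=5 s=1: VC-HIT | VC [7, 9]
  [7] addr=0x96 blk=9 s=1: VC-HIT | VC [7, 5]
  [8] addr=0x98 blk=9 s=1: L1-HIT | VC [7, 5]
  [9] addr=0x94 blk=9 s=1: L1-HIT | VC [7, 5]
  [10] addr=0x9a blk=9 s=1: L1-HIT | VC [7, 5]
  [11] addr=0x92 blk=9 s=1: L1-HIT | VC [7, 5]
  [12] addr=0x94 blk=9 s=1: L1-HIT | VC [7, 5]
  [13] addr=0x50 blk=5 s=1: VC-HIT | VC [7, 9]

SEQ = [MISS, MISS, L1-HIT, MISS, VC-HIT, L1-HIT, VC-HIT, VC-HIT, L1-HIT, L1-HIT, L1-HIT, L1-HIT, L1-HIT, VC-HIT]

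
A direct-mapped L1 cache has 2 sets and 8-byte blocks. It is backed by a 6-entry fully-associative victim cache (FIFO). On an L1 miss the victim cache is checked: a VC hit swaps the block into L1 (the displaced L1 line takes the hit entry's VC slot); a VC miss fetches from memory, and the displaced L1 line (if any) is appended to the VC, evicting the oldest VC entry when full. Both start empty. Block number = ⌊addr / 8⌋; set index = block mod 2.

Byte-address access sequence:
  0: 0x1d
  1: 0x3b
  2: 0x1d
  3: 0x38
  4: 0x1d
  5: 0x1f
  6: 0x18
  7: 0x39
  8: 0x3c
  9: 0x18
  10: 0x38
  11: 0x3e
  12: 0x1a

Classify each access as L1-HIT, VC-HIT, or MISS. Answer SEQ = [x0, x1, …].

0: 0x1d (blk 3, set 1) → MISS  vc=[]
1: 0x3b (blk 7, set 1) → MISS  vc=[3]
2: 0x1d (blk 3, set 1) → VC-HIT  vc=[7]
3: 0x38 (blk 7, set 1) → VC-HIT  vc=[3]
4: 0x1d (blk 3, set 1) → VC-HIT  vc=[7]
5: 0x1f (blk 3, set 1) → L1-HIT  vc=[7]
6: 0x18 (blk 3, set 1) → L1-HIT  vc=[7]
7: 0x39 (blk 7, set 1) → VC-HIT  vc=[3]
8: 0x3c (blk 7, set 1) → L1-HIT  vc=[3]
9: 0x18 (blk 3, set 1) → VC-HIT  vc=[7]
10: 0x38 (blk 7, set 1) → VC-HIT  vc=[3]
11: 0x3e (blk 7, set 1) → L1-HIT  vc=[3]
12: 0x1a (blk 3, set 1) → VC-HIT  vc=[7]

SEQ = [MISS, MISS, VC-HIT, VC-HIT, VC-HIT, L1-HIT, L1-HIT, VC-HIT, L1-HIT, VC-HIT, VC-HIT, L1-HIT, VC-HIT]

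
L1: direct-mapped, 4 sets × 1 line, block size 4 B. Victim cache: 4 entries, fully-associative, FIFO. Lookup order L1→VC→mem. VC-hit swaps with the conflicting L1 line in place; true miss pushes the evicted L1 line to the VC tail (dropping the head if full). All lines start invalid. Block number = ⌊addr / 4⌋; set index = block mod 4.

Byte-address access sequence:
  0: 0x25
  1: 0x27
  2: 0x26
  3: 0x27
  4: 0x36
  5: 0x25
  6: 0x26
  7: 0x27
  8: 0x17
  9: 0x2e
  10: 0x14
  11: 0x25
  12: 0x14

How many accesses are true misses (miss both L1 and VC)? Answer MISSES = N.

0: 0x25 (blk 9, set 1) → MISS  vc=[]
1: 0x27 (blk 9, set 1) → L1-HIT  vc=[]
2: 0x26 (blk 9, set 1) → L1-HIT  vc=[]
3: 0x27 (blk 9, set 1) → L1-HIT  vc=[]
4: 0x36 (blk 13, set 1) → MISS  vc=[9]
5: 0x25 (blk 9, set 1) → VC-HIT  vc=[13]
6: 0x26 (blk 9, set 1) → L1-HIT  vc=[13]
7: 0x27 (blk 9, set 1) → L1-HIT  vc=[13]
8: 0x17 (blk 5, set 1) → MISS  vc=[13, 9]
9: 0x2e (blk 11, set 3) → MISS  vc=[13, 9]
10: 0x14 (blk 5, set 1) → L1-HIT  vc=[13, 9]
11: 0x25 (blk 9, set 1) → VC-HIT  vc=[13, 5]
12: 0x14 (blk 5, set 1) → VC-HIT  vc=[13, 9]

MISSES = 4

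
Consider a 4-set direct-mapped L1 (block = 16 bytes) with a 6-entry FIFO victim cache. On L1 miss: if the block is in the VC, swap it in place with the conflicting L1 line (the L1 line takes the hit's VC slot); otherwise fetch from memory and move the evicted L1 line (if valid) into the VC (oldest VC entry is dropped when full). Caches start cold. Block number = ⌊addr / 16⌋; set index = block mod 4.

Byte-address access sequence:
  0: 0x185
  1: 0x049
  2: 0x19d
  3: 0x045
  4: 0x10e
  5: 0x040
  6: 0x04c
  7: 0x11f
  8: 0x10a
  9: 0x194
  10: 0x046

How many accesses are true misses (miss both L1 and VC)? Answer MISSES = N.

MISSES = 5

0: 0x185 (blk 24, set 0) → MISS  vc=[]
1: 0x49 (blk 4, set 0) → MISS  vc=[24]
2: 0x19d (blk 25, set 1) → MISS  vc=[24]
3: 0x45 (blk 4, set 0) → L1-HIT  vc=[24]
4: 0x10e (blk 16, set 0) → MISS  vc=[24, 4]
5: 0x40 (blk 4, set 0) → VC-HIT  vc=[24, 16]
6: 0x4c (blk 4, set 0) → L1-HIT  vc=[24, 16]
7: 0x11f (blk 17, set 1) → MISS  vc=[24, 16, 25]
8: 0x10a (blk 16, set 0) → VC-HIT  vc=[24, 4, 25]
9: 0x194 (blk 25, set 1) → VC-HIT  vc=[24, 4, 17]
10: 0x46 (blk 4, set 0) → VC-HIT  vc=[24, 16, 17]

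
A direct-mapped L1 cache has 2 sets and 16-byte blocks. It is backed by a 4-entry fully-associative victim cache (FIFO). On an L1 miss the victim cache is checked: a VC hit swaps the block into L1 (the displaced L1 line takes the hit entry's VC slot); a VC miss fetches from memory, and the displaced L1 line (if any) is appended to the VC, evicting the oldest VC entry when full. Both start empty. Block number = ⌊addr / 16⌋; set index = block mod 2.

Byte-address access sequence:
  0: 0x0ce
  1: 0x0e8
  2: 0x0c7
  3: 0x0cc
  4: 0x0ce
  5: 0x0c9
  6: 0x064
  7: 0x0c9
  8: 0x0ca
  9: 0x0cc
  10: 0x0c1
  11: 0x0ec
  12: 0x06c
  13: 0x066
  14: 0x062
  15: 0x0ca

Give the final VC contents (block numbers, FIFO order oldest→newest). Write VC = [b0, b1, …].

VC = [6, 14]

#0 0xce→b12/s0 MISS; vc=[]
#1 0xe8→b14/s0 MISS; vc=[12]
#2 0xc7→b12/s0 VC-HIT; vc=[14]
#3 0xcc→b12/s0 L1-HIT; vc=[14]
#4 0xce→b12/s0 L1-HIT; vc=[14]
#5 0xc9→b12/s0 L1-HIT; vc=[14]
#6 0x64→b6/s0 MISS; vc=[14,12]
#7 0xc9→b12/s0 VC-HIT; vc=[14,6]
#8 0xca→b12/s0 L1-HIT; vc=[14,6]
#9 0xcc→b12/s0 L1-HIT; vc=[14,6]
#10 0xc1→b12/s0 L1-HIT; vc=[14,6]
#11 0xec→b14/s0 VC-HIT; vc=[12,6]
#12 0x6c→b6/s0 VC-HIT; vc=[12,14]
#13 0x66→b6/s0 L1-HIT; vc=[12,14]
#14 0x62→b6/s0 L1-HIT; vc=[12,14]
#15 0xca→b12/s0 VC-HIT; vc=[6,14]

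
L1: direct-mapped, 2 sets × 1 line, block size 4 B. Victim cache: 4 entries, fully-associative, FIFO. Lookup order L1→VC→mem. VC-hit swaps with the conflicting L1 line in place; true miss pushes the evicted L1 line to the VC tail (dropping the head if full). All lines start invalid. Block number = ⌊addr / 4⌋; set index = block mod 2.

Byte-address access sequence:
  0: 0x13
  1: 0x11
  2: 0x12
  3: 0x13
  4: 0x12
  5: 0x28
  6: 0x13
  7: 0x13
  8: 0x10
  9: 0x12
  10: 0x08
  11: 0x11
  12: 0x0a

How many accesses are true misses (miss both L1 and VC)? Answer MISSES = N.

MISSES = 3

#0 0x13→b4/s0 MISS; vc=[]
#1 0x11→b4/s0 L1-HIT; vc=[]
#2 0x12→b4/s0 L1-HIT; vc=[]
#3 0x13→b4/s0 L1-HIT; vc=[]
#4 0x12→b4/s0 L1-HIT; vc=[]
#5 0x28→b10/s0 MISS; vc=[4]
#6 0x13→b4/s0 VC-HIT; vc=[10]
#7 0x13→b4/s0 L1-HIT; vc=[10]
#8 0x10→b4/s0 L1-HIT; vc=[10]
#9 0x12→b4/s0 L1-HIT; vc=[10]
#10 0x8→b2/s0 MISS; vc=[10,4]
#11 0x11→b4/s0 VC-HIT; vc=[10,2]
#12 0xa→b2/s0 VC-HIT; vc=[10,4]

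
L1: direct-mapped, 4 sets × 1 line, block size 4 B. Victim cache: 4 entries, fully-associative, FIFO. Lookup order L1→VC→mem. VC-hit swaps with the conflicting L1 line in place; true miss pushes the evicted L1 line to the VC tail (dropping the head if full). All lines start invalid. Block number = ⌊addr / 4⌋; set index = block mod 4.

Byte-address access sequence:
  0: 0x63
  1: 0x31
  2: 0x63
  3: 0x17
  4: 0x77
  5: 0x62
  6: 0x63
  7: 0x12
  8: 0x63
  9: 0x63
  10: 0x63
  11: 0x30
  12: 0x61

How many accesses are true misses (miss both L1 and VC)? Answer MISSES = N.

MISSES = 5

#0 0x63→b24/s0 MISS; vc=[]
#1 0x31→b12/s0 MISS; vc=[24]
#2 0x63→b24/s0 VC-HIT; vc=[12]
#3 0x17→b5/s1 MISS; vc=[12]
#4 0x77→b29/s1 MISS; vc=[12,5]
#5 0x62→b24/s0 L1-HIT; vc=[12,5]
#6 0x63→b24/s0 L1-HIT; vc=[12,5]
#7 0x12→b4/s0 MISS; vc=[12,5,24]
#8 0x63→b24/s0 VC-HIT; vc=[12,5,4]
#9 0x63→b24/s0 L1-HIT; vc=[12,5,4]
#10 0x63→b24/s0 L1-HIT; vc=[12,5,4]
#11 0x30→b12/s0 VC-HIT; vc=[24,5,4]
#12 0x61→b24/s0 VC-HIT; vc=[12,5,4]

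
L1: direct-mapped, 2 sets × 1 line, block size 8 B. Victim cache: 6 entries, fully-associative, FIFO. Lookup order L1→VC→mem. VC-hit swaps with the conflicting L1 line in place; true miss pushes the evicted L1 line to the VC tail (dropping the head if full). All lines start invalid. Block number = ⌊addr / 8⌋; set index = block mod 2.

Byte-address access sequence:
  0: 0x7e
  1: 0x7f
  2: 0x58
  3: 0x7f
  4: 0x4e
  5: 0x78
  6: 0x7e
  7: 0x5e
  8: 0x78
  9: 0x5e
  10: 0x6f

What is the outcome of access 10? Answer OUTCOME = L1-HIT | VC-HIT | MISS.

OUTCOME = MISS

0: 0x7e (blk 15, set 1) → MISS  vc=[]
1: 0x7f (blk 15, set 1) → L1-HIT  vc=[]
2: 0x58 (blk 11, set 1) → MISS  vc=[15]
3: 0x7f (blk 15, set 1) → VC-HIT  vc=[11]
4: 0x4e (blk 9, set 1) → MISS  vc=[11, 15]
5: 0x78 (blk 15, set 1) → VC-HIT  vc=[11, 9]
6: 0x7e (blk 15, set 1) → L1-HIT  vc=[11, 9]
7: 0x5e (blk 11, set 1) → VC-HIT  vc=[15, 9]
8: 0x78 (blk 15, set 1) → VC-HIT  vc=[11, 9]
9: 0x5e (blk 11, set 1) → VC-HIT  vc=[15, 9]
10: 0x6f (blk 13, set 1) → MISS  vc=[15, 9, 11]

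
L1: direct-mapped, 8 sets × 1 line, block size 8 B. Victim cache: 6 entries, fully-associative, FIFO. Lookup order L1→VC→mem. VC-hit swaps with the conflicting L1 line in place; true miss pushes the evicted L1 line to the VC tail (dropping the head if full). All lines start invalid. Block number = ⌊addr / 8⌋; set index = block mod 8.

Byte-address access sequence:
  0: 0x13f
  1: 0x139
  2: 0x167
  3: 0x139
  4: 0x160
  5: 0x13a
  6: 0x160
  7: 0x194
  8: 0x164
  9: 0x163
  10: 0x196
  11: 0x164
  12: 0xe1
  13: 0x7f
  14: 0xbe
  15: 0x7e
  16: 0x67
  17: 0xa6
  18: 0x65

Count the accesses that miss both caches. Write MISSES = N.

#0 0x13f→b39/s7 MISS; vc=[]
#1 0x139→b39/s7 L1-HIT; vc=[]
#2 0x167→b44/s4 MISS; vc=[]
#3 0x139→b39/s7 L1-HIT; vc=[]
#4 0x160→b44/s4 L1-HIT; vc=[]
#5 0x13a→b39/s7 L1-HIT; vc=[]
#6 0x160→b44/s4 L1-HIT; vc=[]
#7 0x194→b50/s2 MISS; vc=[]
#8 0x164→b44/s4 L1-HIT; vc=[]
#9 0x163→b44/s4 L1-HIT; vc=[]
#10 0x196→b50/s2 L1-HIT; vc=[]
#11 0x164→b44/s4 L1-HIT; vc=[]
#12 0xe1→b28/s4 MISS; vc=[44]
#13 0x7f→b15/s7 MISS; vc=[44,39]
#14 0xbe→b23/s7 MISS; vc=[44,39,15]
#15 0x7e→b15/s7 VC-HIT; vc=[44,39,23]
#16 0x67→b12/s4 MISS; vc=[44,39,23,28]
#17 0xa6→b20/s4 MISS; vc=[44,39,23,28,12]
#18 0x65→b12/s4 VC-HIT; vc=[44,39,23,28,20]

MISSES = 8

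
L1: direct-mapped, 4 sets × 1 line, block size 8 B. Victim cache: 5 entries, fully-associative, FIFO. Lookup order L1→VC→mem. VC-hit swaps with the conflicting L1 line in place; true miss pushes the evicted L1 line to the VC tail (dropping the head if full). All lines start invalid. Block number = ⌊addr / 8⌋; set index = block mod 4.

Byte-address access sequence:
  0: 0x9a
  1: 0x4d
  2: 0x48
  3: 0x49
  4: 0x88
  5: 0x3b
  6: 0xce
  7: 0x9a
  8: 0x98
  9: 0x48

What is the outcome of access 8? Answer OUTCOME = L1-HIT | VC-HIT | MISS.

OUTCOME = L1-HIT

  [0] addr=0x9a blk=19 s=3: MISS | VC []
  [1] addr=0x4d blk=9 s=1: MISS | VC []
  [2] addr=0x48 blk=9 s=1: L1-HIT | VC []
  [3] addr=0x49 blk=9 s=1: L1-HIT | VC []
  [4] addr=0x88 blk=17 s=1: MISS | VC [9]
  [5] addr=0x3b blk=7 s=3: MISS | VC [9, 19]
  [6] addr=0xce blk=25 s=1: MISS | VC [9, 19, 17]
  [7] addr=0x9a blk=19 s=3: VC-HIT | VC [9, 7, 17]
  [8] addr=0x98 blk=19 s=3: L1-HIT | VC [9, 7, 17]
  [9] addr=0x48 blk=9 s=1: VC-HIT | VC [25, 7, 17]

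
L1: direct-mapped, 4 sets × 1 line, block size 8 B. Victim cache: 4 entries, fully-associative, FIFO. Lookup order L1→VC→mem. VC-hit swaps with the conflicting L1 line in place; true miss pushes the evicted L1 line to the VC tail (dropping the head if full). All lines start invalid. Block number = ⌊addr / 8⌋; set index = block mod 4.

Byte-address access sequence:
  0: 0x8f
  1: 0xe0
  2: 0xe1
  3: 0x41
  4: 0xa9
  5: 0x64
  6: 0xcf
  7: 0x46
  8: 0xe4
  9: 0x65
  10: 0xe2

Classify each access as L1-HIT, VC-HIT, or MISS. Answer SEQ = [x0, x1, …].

SEQ = [MISS, MISS, L1-HIT, MISS, MISS, MISS, MISS, VC-HIT, VC-HIT, VC-HIT, VC-HIT]

#0 0x8f→b17/s1 MISS; vc=[]
#1 0xe0→b28/s0 MISS; vc=[]
#2 0xe1→b28/s0 L1-HIT; vc=[]
#3 0x41→b8/s0 MISS; vc=[28]
#4 0xa9→b21/s1 MISS; vc=[28,17]
#5 0x64→b12/s0 MISS; vc=[28,17,8]
#6 0xcf→b25/s1 MISS; vc=[28,17,8,21]
#7 0x46→b8/s0 VC-HIT; vc=[28,17,12,21]
#8 0xe4→b28/s0 VC-HIT; vc=[8,17,12,21]
#9 0x65→b12/s0 VC-HIT; vc=[8,17,28,21]
#10 0xe2→b28/s0 VC-HIT; vc=[8,17,12,21]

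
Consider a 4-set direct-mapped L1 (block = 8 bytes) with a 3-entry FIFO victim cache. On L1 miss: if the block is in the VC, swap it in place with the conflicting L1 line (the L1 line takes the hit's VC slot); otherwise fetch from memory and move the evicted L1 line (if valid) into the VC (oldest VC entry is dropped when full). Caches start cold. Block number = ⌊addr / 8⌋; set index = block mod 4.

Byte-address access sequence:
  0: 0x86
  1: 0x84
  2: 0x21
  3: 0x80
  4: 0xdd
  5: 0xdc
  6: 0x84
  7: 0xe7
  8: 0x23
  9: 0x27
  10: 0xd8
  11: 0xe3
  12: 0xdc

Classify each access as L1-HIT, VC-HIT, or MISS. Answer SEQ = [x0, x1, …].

0: 0x86 (blk 16, set 0) → MISS  vc=[]
1: 0x84 (blk 16, set 0) → L1-HIT  vc=[]
2: 0x21 (blk 4, set 0) → MISS  vc=[16]
3: 0x80 (blk 16, set 0) → VC-HIT  vc=[4]
4: 0xdd (blk 27, set 3) → MISS  vc=[4]
5: 0xdc (blk 27, set 3) → L1-HIT  vc=[4]
6: 0x84 (blk 16, set 0) → L1-HIT  vc=[4]
7: 0xe7 (blk 28, set 0) → MISS  vc=[4, 16]
8: 0x23 (blk 4, set 0) → VC-HIT  vc=[28, 16]
9: 0x27 (blk 4, set 0) → L1-HIT  vc=[28, 16]
10: 0xd8 (blk 27, set 3) → L1-HIT  vc=[28, 16]
11: 0xe3 (blk 28, set 0) → VC-HIT  vc=[4, 16]
12: 0xdc (blk 27, set 3) → L1-HIT  vc=[4, 16]

SEQ = [MISS, L1-HIT, MISS, VC-HIT, MISS, L1-HIT, L1-HIT, MISS, VC-HIT, L1-HIT, L1-HIT, VC-HIT, L1-HIT]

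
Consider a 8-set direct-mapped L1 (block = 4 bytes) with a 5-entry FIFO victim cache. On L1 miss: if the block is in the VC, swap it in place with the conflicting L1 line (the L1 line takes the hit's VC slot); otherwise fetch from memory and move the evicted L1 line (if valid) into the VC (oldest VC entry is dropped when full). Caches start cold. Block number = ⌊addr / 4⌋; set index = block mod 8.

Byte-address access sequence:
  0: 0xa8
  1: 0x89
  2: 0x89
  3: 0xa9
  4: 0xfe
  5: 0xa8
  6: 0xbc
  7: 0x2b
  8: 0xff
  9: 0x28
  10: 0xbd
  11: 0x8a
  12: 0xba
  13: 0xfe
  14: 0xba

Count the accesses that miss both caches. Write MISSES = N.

#0 0xa8→b42/s2 MISS; vc=[]
#1 0x89→b34/s2 MISS; vc=[42]
#2 0x89→b34/s2 L1-HIT; vc=[42]
#3 0xa9→b42/s2 VC-HIT; vc=[34]
#4 0xfe→b63/s7 MISS; vc=[34]
#5 0xa8→b42/s2 L1-HIT; vc=[34]
#6 0xbc→b47/s7 MISS; vc=[34,63]
#7 0x2b→b10/s2 MISS; vc=[34,63,42]
#8 0xff→b63/s7 VC-HIT; vc=[34,47,42]
#9 0x28→b10/s2 L1-HIT; vc=[34,47,42]
#10 0xbd→b47/s7 VC-HIT; vc=[34,63,42]
#11 0x8a→b34/s2 VC-HIT; vc=[10,63,42]
#12 0xba→b46/s6 MISS; vc=[10,63,42]
#13 0xfe→b63/s7 VC-HIT; vc=[10,47,42]
#14 0xba→b46/s6 L1-HIT; vc=[10,47,42]

MISSES = 6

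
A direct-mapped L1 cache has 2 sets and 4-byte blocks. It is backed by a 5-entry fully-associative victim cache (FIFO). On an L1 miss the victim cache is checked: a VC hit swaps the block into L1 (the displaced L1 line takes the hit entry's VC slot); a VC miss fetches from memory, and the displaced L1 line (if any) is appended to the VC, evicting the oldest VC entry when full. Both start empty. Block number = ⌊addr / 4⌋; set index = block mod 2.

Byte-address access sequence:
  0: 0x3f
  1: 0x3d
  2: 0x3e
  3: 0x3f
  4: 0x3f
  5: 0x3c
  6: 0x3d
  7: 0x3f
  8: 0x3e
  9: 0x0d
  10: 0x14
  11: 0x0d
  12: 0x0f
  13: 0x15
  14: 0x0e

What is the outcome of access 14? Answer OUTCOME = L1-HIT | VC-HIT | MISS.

#0 0x3f→b15/s1 MISS; vc=[]
#1 0x3d→b15/s1 L1-HIT; vc=[]
#2 0x3e→b15/s1 L1-HIT; vc=[]
#3 0x3f→b15/s1 L1-HIT; vc=[]
#4 0x3f→b15/s1 L1-HIT; vc=[]
#5 0x3c→b15/s1 L1-HIT; vc=[]
#6 0x3d→b15/s1 L1-HIT; vc=[]
#7 0x3f→b15/s1 L1-HIT; vc=[]
#8 0x3e→b15/s1 L1-HIT; vc=[]
#9 0xd→b3/s1 MISS; vc=[15]
#10 0x14→b5/s1 MISS; vc=[15,3]
#11 0xd→b3/s1 VC-HIT; vc=[15,5]
#12 0xf→b3/s1 L1-HIT; vc=[15,5]
#13 0x15→b5/s1 VC-HIT; vc=[15,3]
#14 0xe→b3/s1 VC-HIT; vc=[15,5]

OUTCOME = VC-HIT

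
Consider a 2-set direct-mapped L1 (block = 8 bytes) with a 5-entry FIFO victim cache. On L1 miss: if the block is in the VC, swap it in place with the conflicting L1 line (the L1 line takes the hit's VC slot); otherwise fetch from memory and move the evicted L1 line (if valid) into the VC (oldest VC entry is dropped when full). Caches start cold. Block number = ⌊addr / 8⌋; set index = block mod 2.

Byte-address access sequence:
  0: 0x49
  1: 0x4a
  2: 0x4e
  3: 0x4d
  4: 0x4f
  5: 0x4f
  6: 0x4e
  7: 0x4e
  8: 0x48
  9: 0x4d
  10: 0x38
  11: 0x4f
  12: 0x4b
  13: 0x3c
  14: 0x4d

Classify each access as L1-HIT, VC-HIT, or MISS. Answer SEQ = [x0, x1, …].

SEQ = [MISS, L1-HIT, L1-HIT, L1-HIT, L1-HIT, L1-HIT, L1-HIT, L1-HIT, L1-HIT, L1-HIT, MISS, VC-HIT, L1-HIT, VC-HIT, VC-HIT]

  [0] addr=0x49 blk=9 s=1: MISS | VC []
  [1] addr=0x4a blk=9 s=1: L1-HIT | VC []
  [2] addr=0x4e blk=9 s=1: L1-HIT | VC []
  [3] addr=0x4d blk=9 s=1: L1-HIT | VC []
  [4] addr=0x4f blk=9 s=1: L1-HIT | VC []
  [5] addr=0x4f blk=9 s=1: L1-HIT | VC []
  [6] addr=0x4e blk=9 s=1: L1-HIT | VC []
  [7] addr=0x4e blk=9 s=1: L1-HIT | VC []
  [8] addr=0x48 blk=9 s=1: L1-HIT | VC []
  [9] addr=0x4d blk=9 s=1: L1-HIT | VC []
  [10] addr=0x38 blk=7 s=1: MISS | VC [9]
  [11] addr=0x4f blk=9 s=1: VC-HIT | VC [7]
  [12] addr=0x4b blk=9 s=1: L1-HIT | VC [7]
  [13] addr=0x3c blk=7 s=1: VC-HIT | VC [9]
  [14] addr=0x4d blk=9 s=1: VC-HIT | VC [7]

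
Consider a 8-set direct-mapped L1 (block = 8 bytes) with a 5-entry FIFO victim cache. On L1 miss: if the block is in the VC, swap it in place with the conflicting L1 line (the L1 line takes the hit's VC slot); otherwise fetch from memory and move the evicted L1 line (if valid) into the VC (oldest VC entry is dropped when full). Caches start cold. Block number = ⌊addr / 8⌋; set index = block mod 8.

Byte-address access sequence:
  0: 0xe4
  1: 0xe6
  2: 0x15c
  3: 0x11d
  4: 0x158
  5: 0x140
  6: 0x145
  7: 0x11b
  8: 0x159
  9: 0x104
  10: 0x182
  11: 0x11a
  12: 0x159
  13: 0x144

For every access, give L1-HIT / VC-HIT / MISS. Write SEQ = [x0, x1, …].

#0 0xe4→b28/s4 MISS; vc=[]
#1 0xe6→b28/s4 L1-HIT; vc=[]
#2 0x15c→b43/s3 MISS; vc=[]
#3 0x11d→b35/s3 MISS; vc=[43]
#4 0x158→b43/s3 VC-HIT; vc=[35]
#5 0x140→b40/s0 MISS; vc=[35]
#6 0x145→b40/s0 L1-HIT; vc=[35]
#7 0x11b→b35/s3 VC-HIT; vc=[43]
#8 0x159→b43/s3 VC-HIT; vc=[35]
#9 0x104→b32/s0 MISS; vc=[35,40]
#10 0x182→b48/s0 MISS; vc=[35,40,32]
#11 0x11a→b35/s3 VC-HIT; vc=[43,40,32]
#12 0x159→b43/s3 VC-HIT; vc=[35,40,32]
#13 0x144→b40/s0 VC-HIT; vc=[35,48,32]

SEQ = [MISS, L1-HIT, MISS, MISS, VC-HIT, MISS, L1-HIT, VC-HIT, VC-HIT, MISS, MISS, VC-HIT, VC-HIT, VC-HIT]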